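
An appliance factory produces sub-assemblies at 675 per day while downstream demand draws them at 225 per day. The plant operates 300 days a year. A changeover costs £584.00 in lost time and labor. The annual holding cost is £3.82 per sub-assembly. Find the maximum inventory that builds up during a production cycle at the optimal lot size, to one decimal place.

I_max ≈ 3,709.3 sub-assemblies

Annual demand D = 225 × 300 = 67,500.
Production build-up factor (1 − d/p) = 1 − 225/675 = 0.6667.
Q* = √(2DS / (H(1 − d/p))) = √(2 × 67,500 × 584 / (3.82 × 0.6667)).
= √(78,840,000 / 2.5467) ≈ 5564.002.
Maximum inventory = Q*(1 − d/p) = 5564.002 × 0.6667 ≈ 3709.334.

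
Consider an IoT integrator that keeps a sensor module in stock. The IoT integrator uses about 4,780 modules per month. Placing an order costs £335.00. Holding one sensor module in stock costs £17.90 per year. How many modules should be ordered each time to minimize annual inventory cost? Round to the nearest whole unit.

Q* ≈ 1,465 modules

Annual demand D = 4,780 × 12 = 57,360.
EOQ = √(2DS / H) = √(2 × 57,360 × 335 / 17.9).
= √(38,431,200 / 17.9) = √2,146,994.4134 ≈ 1465.263.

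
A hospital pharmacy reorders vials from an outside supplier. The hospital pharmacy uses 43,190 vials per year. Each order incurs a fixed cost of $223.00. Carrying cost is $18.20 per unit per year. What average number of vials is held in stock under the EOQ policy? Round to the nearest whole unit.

The optimal lot size = √(2DS/H) = √(2 × 43,190 × 223 / 18.2) ≈ 1028.78.
Average inventory = Q*/2 ≈ 1028.78 / 2 = 514.391.

Average inventory ≈ 514 vials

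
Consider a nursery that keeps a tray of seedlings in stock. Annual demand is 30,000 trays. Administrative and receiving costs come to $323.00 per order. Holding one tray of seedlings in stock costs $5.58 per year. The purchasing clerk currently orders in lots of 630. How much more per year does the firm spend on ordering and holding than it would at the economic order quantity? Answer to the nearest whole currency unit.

Extra cost ≈ $6,740 per year

EOQ = √(2DS/H) = √(2 × 30,000 × 323 / 5.58) ≈ 1863.63.
Cost at Q* = (D/Q*)S + (Q*/2)H = √(2DSH) ≈ $10,399.06.
Cost at Q = 630: (30,000/630)×323 + (630/2)×5.58 = $15,380.95 + $1,757.70 = $17,138.65.
Excess = $17,138.65 − $10,399.06 = $6,739.59.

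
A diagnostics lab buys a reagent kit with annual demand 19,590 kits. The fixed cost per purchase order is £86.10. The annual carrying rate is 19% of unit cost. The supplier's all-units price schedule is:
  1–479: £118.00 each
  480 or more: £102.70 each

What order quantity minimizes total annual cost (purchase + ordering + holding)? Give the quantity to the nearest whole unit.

Q* ≈ 480 kits

Holding cost per unit per year at price C is H = 0.19·C.
Evaluate total cost at each tier's feasible EOQ or, if the EOQ is below the tier, at the tier's minimum quantity.
EOQ at £118.00 = 387.9 (feasible in tier 1): TC = 19,590×£118.00 + (19,590/387.9)×86.1 + (387.9/2)×0.19×£118.00 = £2,320,316.64.
EOQ at £102.70 = 415.8 < 480, so use break Q=480: TC = 19,590×£102.70 + (19,590/480.0)×86.1 + (480.0/2)×0.19×£102.70 = £2,020,090.08.
Lowest total cost is £2,020,090.08 at Q = 480.0.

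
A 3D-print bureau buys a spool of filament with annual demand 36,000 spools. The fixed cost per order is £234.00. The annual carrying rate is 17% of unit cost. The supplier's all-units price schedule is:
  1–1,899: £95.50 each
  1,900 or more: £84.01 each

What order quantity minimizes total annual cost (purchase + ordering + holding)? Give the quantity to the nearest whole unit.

Holding cost per unit per year at price C is H = 0.17·C.
Evaluate total cost at each tier's feasible EOQ or, if the EOQ is below the tier, at the tier's minimum quantity.
EOQ at £95.50 = 1018.7 (feasible in tier 1): TC = 36,000×£95.50 + (36,000/1018.7)×234 + (1018.7/2)×0.17×£95.50 = £3,454,538.66.
EOQ at £84.01 = 1086.1 < 1900, so use break Q=1900: TC = 36,000×£84.01 + (36,000/1900.0)×234 + (1900.0/2)×0.17×£84.01 = £3,042,361.30.
Lowest total cost is £3,042,361.30 at Q = 1900.0.

Q* ≈ 1,900 spools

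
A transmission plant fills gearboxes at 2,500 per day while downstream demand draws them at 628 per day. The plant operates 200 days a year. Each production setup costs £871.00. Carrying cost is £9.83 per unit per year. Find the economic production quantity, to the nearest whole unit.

Annual demand D = 628 × 200 = 125,600.
Production build-up factor (1 − d/p) = 1 − 628/2,500 = 0.7488.
Q* = √(2DS / (H(1 − d/p))) = √(2 × 125,600 × 871 / (9.83 × 0.7488)).
= √(218,795,200 / 7.3607) ≈ 5452.042.

Q* ≈ 5,452 gearboxes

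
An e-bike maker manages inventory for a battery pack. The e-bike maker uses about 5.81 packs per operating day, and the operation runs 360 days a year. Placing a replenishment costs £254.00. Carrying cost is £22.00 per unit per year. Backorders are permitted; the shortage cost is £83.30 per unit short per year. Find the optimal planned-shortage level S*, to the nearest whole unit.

S* ≈ 52 packs

Annual demand D = 5.81 × 360 = 2,091.6.
With planned backorders, Q* = √(2DS/H) · √((H+B)/B).
√(2DS/H) = √(2 × 2,091.6 × 254 / 22) = 219.766.
√((H+B)/B) = √((22+83.3)/83.3) = 1.1243.
Q* ≈ 247.088.
S* = Q* · H/(H+B) = 247.088 × 22/105.3 ≈ 51.623.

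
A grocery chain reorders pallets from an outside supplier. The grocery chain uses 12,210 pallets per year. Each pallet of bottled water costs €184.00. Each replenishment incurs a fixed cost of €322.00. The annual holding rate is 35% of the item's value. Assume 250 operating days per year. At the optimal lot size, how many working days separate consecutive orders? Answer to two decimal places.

Holding cost H = 0.35 × €184.00 = €64.4000 per unit per year.
The optimal lot size = √(2DS/H) = √(2 × 12,210 × 322 / 64.4) ≈ 349.43.
Cycle time = Q*/D × 250 = 349.43 / 12,210 × 250 ≈ 7.155 days.

T ≈ 7.15 days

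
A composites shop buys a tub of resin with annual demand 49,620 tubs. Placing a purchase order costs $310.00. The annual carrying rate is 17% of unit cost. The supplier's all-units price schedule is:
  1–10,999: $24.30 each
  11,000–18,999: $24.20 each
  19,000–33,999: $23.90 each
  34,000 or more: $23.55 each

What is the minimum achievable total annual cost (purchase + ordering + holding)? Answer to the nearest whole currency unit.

TC* ≈ $1,217,039

Holding cost per unit per year at price C is H = 0.17·C.
Candidates are each tier's EOQ (if it falls in that tier) and each price-break quantity.
EOQ at $24.30 = 2729.0 (feasible in tier 1): TC = 49,620×$24.30 + (49,620/2729.0)×310 + (2729.0/2)×0.17×$24.30 = $1,217,039.32.
EOQ at $24.20 = 2734.6 < 11000, so use break Q=11000: TC = 49,620×$24.20 + (49,620/11000.0)×310 + (11000.0/2)×0.17×$24.20 = $1,224,829.38.
EOQ at $23.90 = 2751.7 < 19000, so use break Q=19000: TC = 49,620×$23.90 + (49,620/19000.0)×310 + (19000.0/2)×0.17×$23.90 = $1,225,326.09.
EOQ at $23.55 = 2772.1 < 34000, so use break Q=34000: TC = 49,620×$23.55 + (49,620/34000.0)×310 + (34000.0/2)×0.17×$23.55 = $1,237,062.92.
Lowest total cost among the candidates is at Q = 2729.0.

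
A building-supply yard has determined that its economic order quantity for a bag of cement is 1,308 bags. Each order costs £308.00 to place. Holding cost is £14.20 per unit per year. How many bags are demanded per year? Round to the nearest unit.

D ≈ 39,439 bags per year

Squaring Q* = √(2DS/H) gives Q*² = 2DS/H.
From Q* = √(2DS/H): D = Q*²H / (2S) = 1,308² × 14.2 / (2 × 308) = 39438.748.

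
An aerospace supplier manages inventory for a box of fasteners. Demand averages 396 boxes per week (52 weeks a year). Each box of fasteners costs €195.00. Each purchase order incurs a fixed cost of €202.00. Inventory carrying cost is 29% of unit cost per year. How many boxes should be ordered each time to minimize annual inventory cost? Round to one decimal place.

Annual demand D = 396 × 52 = 20,592.
Holding cost H = 0.29 × €195.00 = €56.5500 per unit per year.
EOQ = √(2DS / H) = √(2 × 20,592 × 202 / 56.55).
= √(8,319,168 / 56.55) = √147,111.7241 ≈ 383.551.

Q* ≈ 383.6 boxes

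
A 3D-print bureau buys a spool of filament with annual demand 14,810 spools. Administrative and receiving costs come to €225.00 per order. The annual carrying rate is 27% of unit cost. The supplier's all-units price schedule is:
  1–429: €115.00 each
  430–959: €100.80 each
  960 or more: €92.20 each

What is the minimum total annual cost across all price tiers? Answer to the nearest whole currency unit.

Holding cost per unit per year at price C is H = 0.27·C.
Evaluate total cost at each tier's feasible EOQ or, if the EOQ is below the tier, at the tier's minimum quantity.
Tier 1 (€115.00): EOQ = 463.3 exceeds tier's upper bound 429, so this tier is dominated.
EOQ at €100.80 = 494.8 (feasible in tier 2): TC = 14,810×€100.80 + (14,810/494.8)×225 + (494.8/2)×0.27×€100.80 = €1,506,315.78.
EOQ at €92.20 = 517.4 < 960, so use break Q=960: TC = 14,810×€92.20 + (14,810/960.0)×225 + (960.0/2)×0.27×€92.20 = €1,380,902.21.
Lowest total cost among the candidates is at Q = 960.0.

TC* ≈ €1,380,902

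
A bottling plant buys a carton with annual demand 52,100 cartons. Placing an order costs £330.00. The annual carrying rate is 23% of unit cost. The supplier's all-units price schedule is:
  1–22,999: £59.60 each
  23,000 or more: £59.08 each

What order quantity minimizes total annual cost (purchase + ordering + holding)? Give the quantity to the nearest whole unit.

Holding cost per unit per year at price C is H = 0.23·C.
Evaluate total cost at each tier's feasible EOQ or, if the EOQ is below the tier, at the tier's minimum quantity.
EOQ at £59.60 = 1583.8 (feasible in tier 1): TC = 52,100×£59.60 + (52,100/1583.8)×330 + (1583.8/2)×0.23×£59.60 = £3,126,870.90.
EOQ at £59.08 = 1590.8 < 23000, so use break Q=23000: TC = 52,100×£59.08 + (52,100/23000.0)×330 + (23000.0/2)×0.23×£59.08 = £3,235,082.12.
Lowest total cost is £3,126,870.90 at Q = 1583.8.

Q* ≈ 1,584 cartons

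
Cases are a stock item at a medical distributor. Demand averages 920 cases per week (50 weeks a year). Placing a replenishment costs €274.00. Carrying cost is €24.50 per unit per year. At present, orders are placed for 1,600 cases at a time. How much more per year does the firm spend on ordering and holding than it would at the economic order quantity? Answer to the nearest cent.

Extra cost ≈ €2,626.02 per year

Annual demand D = 920 × 50 = 46,000.
EOQ = √(2DS/H) = √(2 × 46,000 × 274 / 24.5) ≈ 1014.35.
Cost at Q* = (D/Q*)S + (Q*/2)H = √(2DSH) ≈ €24,851.48.
Cost at Q = 1,600: (46,000/1,600)×274 + (1,600/2)×24.5 = €7,877.50 + €19,600.00 = €27,477.50.
Excess = €27,477.50 − €24,851.48 = €2,626.02.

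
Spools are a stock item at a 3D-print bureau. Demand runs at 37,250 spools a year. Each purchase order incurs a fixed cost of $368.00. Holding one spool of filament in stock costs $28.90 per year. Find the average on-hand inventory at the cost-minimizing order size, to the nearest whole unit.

Average inventory ≈ 487 spools

EOQ = √(2DS/H) = √(2 × 37,250 × 368 / 28.9) ≈ 973.99.
Average inventory = Q*/2 ≈ 973.99 / 2 = 486.993.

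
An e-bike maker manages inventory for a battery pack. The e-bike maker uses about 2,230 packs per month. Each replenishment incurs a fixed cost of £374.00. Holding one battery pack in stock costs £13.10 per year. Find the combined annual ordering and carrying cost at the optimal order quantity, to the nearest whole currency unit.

Annual demand D = 2,230 × 12 = 26,760.
EOQ = √(2DS/H) = √(2 × 26,760 × 374 / 13.1) ≈ 1236.11.
At Q*, ordering cost (D/Q*)S equals holding cost (Q*/2)H, each = √(DSH/2).
Minimum total = √(2DSH) = √(2 × 26,760 × 374 × 13.1) ≈ 16193.081.

TC* ≈ £16,193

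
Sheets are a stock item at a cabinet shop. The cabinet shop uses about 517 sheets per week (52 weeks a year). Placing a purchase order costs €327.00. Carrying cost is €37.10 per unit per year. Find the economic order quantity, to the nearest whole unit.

Annual demand D = 517 × 52 = 26,884.
EOQ = √(2DS / H) = √(2 × 26,884 × 327 / 37.1).
= √(17,582,136 / 37.1) = √473,912.0216 ≈ 688.413.

Q* ≈ 688 sheets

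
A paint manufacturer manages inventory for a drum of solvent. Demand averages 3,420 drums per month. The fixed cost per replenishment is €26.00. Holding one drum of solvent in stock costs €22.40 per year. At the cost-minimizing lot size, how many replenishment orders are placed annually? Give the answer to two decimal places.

N ≈ 132.96 orders per year

Annual demand D = 3,420 × 12 = 41,040.
Q* = √(2DS/H) = √(2 × 41,040 × 26 / 22.4) ≈ 308.66.
Orders per year = D / Q* = 41,040 / 308.66 ≈ 132.962.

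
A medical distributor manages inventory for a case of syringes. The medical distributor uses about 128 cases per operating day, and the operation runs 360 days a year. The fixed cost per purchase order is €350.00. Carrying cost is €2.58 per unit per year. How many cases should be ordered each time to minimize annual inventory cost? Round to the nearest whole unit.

Annual demand D = 128 × 360 = 46,080.
EOQ = √(2DS / H) = √(2 × 46,080 × 350 / 2.58).
= √(32,256,000 / 2.58) = √12,502,325.5814 ≈ 3535.863.

Q* ≈ 3,536 cases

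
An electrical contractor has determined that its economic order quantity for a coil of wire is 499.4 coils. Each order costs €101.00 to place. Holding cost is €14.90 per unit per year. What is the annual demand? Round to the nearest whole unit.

Invert the EOQ relation Q*² = 2DS/H.
From Q* = √(2DS/H): D = Q*²H / (2S) = 499.4² × 14.9 / (2 × 101) = 18396.363.

D ≈ 18,396 coils per year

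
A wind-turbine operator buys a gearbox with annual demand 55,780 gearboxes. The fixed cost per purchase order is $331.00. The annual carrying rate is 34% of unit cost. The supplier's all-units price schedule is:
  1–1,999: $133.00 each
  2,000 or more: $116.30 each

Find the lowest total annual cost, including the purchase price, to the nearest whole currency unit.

Holding cost per unit per year at price C is H = 0.34·C.
Candidates are each tier's EOQ (if it falls in that tier) and each price-break quantity.
EOQ at $133.00 = 903.7 (feasible in tier 1): TC = 55,780×$133.00 + (55,780/903.7)×331 + (903.7/2)×0.34×$133.00 = $7,459,603.31.
EOQ at $116.30 = 966.4 < 2000, so use break Q=2000: TC = 55,780×$116.30 + (55,780/2000.0)×331 + (2000.0/2)×0.34×$116.30 = $6,535,987.59.
Lowest total cost among the candidates is at Q = 2000.0.

TC* ≈ $6,535,988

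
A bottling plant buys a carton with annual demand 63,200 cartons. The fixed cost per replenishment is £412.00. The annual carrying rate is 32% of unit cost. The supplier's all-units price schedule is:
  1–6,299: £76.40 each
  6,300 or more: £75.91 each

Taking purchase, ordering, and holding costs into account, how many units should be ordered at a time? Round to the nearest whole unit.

Q* ≈ 1,459 cartons

Holding cost per unit per year at price C is H = 0.32·C.
For each price level, check whether its EOQ is feasible; otherwise the best quantity at that price is the breakpoint.
EOQ at £76.40 = 1459.5 (feasible in tier 1): TC = 63,200×£76.40 + (63,200/1459.5)×412 + (1459.5/2)×0.32×£76.40 = £4,864,161.56.
EOQ at £75.91 = 1464.2 < 6300, so use break Q=6300: TC = 63,200×£75.91 + (63,200/6300.0)×412 + (6300.0/2)×0.32×£75.91 = £4,878,162.36.
Lowest total cost is £4,864,161.56 at Q = 1459.5.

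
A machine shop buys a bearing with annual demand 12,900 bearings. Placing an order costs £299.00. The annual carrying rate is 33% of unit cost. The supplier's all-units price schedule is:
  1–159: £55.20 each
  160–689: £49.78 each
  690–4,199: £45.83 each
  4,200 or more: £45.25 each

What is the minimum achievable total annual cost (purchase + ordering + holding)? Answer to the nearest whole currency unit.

Holding cost per unit per year at price C is H = 0.33·C.
Evaluate total cost at each tier's feasible EOQ or, if the EOQ is below the tier, at the tier's minimum quantity.
Tier 1 (£55.20): EOQ = 650.8 exceeds tier's upper bound 159, so this tier is dominated.
EOQ at £49.78 = 685.3 (feasible in tier 2): TC = 12,900×£49.78 + (12,900/685.3)×299 + (685.3/2)×0.33×£49.78 = £653,419.19.
EOQ at £45.83 = 714.2 (feasible in tier 3): TC = 12,900×£45.83 + (12,900/714.2)×299 + (714.2/2)×0.33×£45.83 = £602,008.33.
EOQ at £45.25 = 718.8 < 4200, so use break Q=4200: TC = 12,900×£45.25 + (12,900/4200.0)×299 + (4200.0/2)×0.33×£45.25 = £616,001.61.
Lowest total cost among the candidates is at Q = 714.2.

TC* ≈ £602,008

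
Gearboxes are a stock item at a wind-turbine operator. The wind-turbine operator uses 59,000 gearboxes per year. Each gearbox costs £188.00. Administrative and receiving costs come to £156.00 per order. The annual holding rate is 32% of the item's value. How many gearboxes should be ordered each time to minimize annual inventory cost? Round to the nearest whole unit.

Holding cost H = 0.32 × £188.00 = £60.1600 per unit per year.
EOQ = √(2DS / H) = √(2 × 59,000 × 156 / 60.16).
= √(18,408,000 / 60.16) = √305,984.0426 ≈ 553.158.

Q* ≈ 553 gearboxes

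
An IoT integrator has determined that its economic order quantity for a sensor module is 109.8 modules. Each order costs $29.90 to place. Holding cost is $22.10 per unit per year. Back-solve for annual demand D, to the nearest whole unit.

D ≈ 4,455 modules per year

Squaring Q* = √(2DS/H) gives Q*² = 2DS/H.
From Q* = √(2DS/H): D = Q*²H / (2S) = 109.8² × 22.1 / (2 × 29.9) = 4455.493.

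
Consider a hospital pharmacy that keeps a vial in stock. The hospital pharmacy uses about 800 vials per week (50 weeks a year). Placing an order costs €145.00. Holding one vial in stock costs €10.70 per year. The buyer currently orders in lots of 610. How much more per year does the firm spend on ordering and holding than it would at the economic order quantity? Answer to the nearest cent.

Annual demand D = 800 × 50 = 40,000.
EOQ = √(2DS/H) = √(2 × 40,000 × 145 / 10.7) ≈ 1041.21.
Cost at Q* = (D/Q*)S + (Q*/2)H = √(2DSH) ≈ €11,140.92.
Cost at Q = 610: (40,000/610)×145 + (610/2)×10.7 = €9,508.20 + €3,263.50 = €12,771.70.
Excess = €12,771.70 − €11,140.92 = €1,630.78.

Extra cost ≈ €1,630.78 per year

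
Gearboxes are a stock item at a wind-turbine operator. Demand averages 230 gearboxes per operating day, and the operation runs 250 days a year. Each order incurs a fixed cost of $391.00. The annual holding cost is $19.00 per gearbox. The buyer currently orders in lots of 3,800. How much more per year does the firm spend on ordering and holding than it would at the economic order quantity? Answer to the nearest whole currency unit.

Annual demand D = 230 × 250 = 57,500.
EOQ = √(2DS/H) = √(2 × 57,500 × 391 / 19) ≈ 1538.37.
Cost at Q* = (D/Q*)S + (Q*/2)H = √(2DSH) ≈ $29,229.01.
Cost at Q = 3,800: (57,500/3,800)×391 + (3,800/2)×19 = $5,916.45 + $36,100.00 = $42,016.45.
Excess = $42,016.45 − $29,229.01 = $12,787.44.

Extra cost ≈ $12,787 per year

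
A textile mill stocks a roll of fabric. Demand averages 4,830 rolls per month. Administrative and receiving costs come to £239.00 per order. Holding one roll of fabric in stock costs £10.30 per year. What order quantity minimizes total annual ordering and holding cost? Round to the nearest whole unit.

Q* ≈ 1,640 rolls

Annual demand D = 4,830 × 12 = 57,960.
EOQ = √(2DS / H) = √(2 × 57,960 × 239 / 10.3).
= √(27,704,880 / 10.3) = √2,689,794.1748 ≈ 1640.059.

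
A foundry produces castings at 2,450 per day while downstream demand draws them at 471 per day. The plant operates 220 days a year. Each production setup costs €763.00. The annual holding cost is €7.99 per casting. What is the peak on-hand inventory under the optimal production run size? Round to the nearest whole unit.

I_max ≈ 3,998 castings

Annual demand D = 471 × 220 = 103,620.
Production build-up factor (1 − d/p) = 1 − 471/2,450 = 0.8078.
Q* = √(2DS / (H(1 − d/p))) = √(2 × 103,620 × 763 / (7.99 × 0.8078)).
= √(158,124,120 / 6.454) ≈ 4949.779.
Maximum inventory = Q*(1 − d/p) = 4949.779 × 0.8078 ≈ 3998.209.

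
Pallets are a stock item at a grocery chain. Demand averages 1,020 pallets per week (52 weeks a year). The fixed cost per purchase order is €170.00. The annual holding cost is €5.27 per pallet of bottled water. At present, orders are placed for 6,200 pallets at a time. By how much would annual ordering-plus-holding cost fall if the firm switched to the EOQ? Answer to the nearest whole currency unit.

Extra cost ≈ €8,043 per year

Annual demand D = 1,020 × 52 = 53,040.
EOQ = √(2DS/H) = √(2 × 53,040 × 170 / 5.27) ≈ 1849.85.
Cost at Q* = (D/Q*)S + (Q*/2)H = √(2DSH) ≈ €9,748.70.
Cost at Q = 6,200: (53,040/6,200)×170 + (6,200/2)×5.27 = €1,454.32 + €16,337.00 = €17,791.32.
Excess = €17,791.32 − €9,748.70 = €8,042.63.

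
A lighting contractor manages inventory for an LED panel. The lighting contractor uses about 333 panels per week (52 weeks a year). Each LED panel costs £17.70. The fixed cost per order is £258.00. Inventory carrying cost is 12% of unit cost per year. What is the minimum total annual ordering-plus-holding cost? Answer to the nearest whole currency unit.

Annual demand D = 333 × 52 = 17,316.
Holding cost H = 0.12 × £17.70 = £2.1240 per unit per year.
Q* = √(2DS/H) = √(2 × 17,316 × 258 / 2.124) ≈ 2051.03.
At Q*, ordering cost (D/Q*)S equals holding cost (Q*/2)H, each = √(DSH/2).
Minimum total = √(2DSH) = √(2 × 17,316 × 258 × 2.124) ≈ 4356.381.

TC* ≈ £4,356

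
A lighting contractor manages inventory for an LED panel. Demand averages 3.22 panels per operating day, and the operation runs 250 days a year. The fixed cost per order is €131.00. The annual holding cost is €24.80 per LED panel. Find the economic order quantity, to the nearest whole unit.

Q* ≈ 92 panels

Annual demand D = 3.22 × 250 = 805.
EOQ = √(2DS / H) = √(2 × 805 × 131 / 24.8).
= √(210,910 / 24.8) = √8,504.4355 ≈ 92.219.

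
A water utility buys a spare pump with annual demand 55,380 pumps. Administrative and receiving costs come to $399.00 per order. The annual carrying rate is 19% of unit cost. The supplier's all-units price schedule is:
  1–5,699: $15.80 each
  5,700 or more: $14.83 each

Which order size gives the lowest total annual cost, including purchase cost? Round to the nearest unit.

Holding cost per unit per year at price C is H = 0.19·C.
For each price level, check whether its EOQ is feasible; otherwise the best quantity at that price is the breakpoint.
EOQ at $15.80 = 3836.8 (feasible in tier 1): TC = 55,380×$15.80 + (55,380/3836.8)×399 + (3836.8/2)×0.19×$15.80 = $886,522.16.
EOQ at $14.83 = 3960.3 < 5700, so use break Q=5700: TC = 55,380×$14.83 + (55,380/5700.0)×399 + (5700.0/2)×0.19×$14.83 = $833,192.44.
Lowest total cost is $833,192.44 at Q = 5700.0.

Q* ≈ 5,700 pumps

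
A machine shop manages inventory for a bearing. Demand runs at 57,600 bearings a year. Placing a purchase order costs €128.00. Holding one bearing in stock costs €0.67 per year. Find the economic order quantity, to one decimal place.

Q* ≈ 4,691.3 bearings

EOQ = √(2DS / H) = √(2 × 57,600 × 128 / 0.67).
= √(14,745,600 / 0.67) = √22,008,358.209 ≈ 4691.307.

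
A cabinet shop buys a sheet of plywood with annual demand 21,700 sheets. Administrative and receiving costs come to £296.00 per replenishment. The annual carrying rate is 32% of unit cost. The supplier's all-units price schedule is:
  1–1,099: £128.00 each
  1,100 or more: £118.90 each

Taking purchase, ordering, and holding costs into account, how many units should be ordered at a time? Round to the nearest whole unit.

Q* ≈ 1,100 sheets

Holding cost per unit per year at price C is H = 0.32·C.
For each price level, check whether its EOQ is feasible; otherwise the best quantity at that price is the breakpoint.
EOQ at £128.00 = 560.0 (feasible in tier 1): TC = 21,700×£128.00 + (21,700/560.0)×296 + (560.0/2)×0.32×£128.00 = £2,800,538.80.
EOQ at £118.90 = 581.1 < 1100, so use break Q=1100: TC = 21,700×£118.90 + (21,700/1100.0)×296 + (1100.0/2)×0.32×£118.90 = £2,606,895.67.
Lowest total cost is £2,606,895.67 at Q = 1100.0.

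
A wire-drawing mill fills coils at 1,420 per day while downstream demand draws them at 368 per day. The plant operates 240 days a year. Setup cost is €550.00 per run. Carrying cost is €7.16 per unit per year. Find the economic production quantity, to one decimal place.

Annual demand D = 368 × 240 = 88,320.
Production build-up factor (1 − d/p) = 1 − 368/1,420 = 0.7408.
Q* = √(2DS / (H(1 − d/p))) = √(2 × 88,320 × 550 / (7.16 × 0.7408)).
= √(97,152,000 / 5.3045) ≈ 4279.624.

Q* ≈ 4,279.6 coils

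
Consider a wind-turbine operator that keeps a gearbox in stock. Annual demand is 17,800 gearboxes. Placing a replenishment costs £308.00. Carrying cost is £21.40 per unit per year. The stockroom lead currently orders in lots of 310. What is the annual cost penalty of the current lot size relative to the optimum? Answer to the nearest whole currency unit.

Extra cost ≈ £5,684 per year

EOQ = √(2DS/H) = √(2 × 17,800 × 308 / 21.4) ≈ 715.80.
Cost at Q* = (D/Q*)S + (Q*/2)H = √(2DSH) ≈ £15,318.18.
Cost at Q = 310: (17,800/310)×308 + (310/2)×21.4 = £17,685.16 + £3,317.00 = £21,002.16.
Excess = £21,002.16 − £15,318.18 = £5,683.98.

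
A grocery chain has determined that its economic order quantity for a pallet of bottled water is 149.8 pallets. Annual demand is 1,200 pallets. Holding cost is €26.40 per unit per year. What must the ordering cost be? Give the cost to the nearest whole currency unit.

Invert the EOQ relation Q*² = 2DS/H.
From Q* = √(2DS/H): S = Q*²H / (2D) = 149.8² × 26.4 / (2 × 1,200) = 246.8404.

S ≈ €247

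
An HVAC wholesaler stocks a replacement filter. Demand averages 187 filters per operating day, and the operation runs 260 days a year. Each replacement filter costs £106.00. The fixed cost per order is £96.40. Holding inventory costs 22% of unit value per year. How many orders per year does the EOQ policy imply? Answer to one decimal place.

N ≈ 76.7 orders per year

Annual demand D = 187 × 260 = 48,620.
Holding cost H = 0.22 × £106.00 = £23.3200 per unit per year.
Q* = √(2DS/H) = √(2 × 48,620 × 96.4 / 23.32) ≈ 634.01.
Orders per year = D / Q* = 48,620 / 634.01 ≈ 76.686.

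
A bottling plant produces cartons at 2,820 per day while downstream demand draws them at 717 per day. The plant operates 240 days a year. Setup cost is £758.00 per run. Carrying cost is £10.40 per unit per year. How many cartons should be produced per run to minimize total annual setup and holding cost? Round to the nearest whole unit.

Q* ≈ 5,800 cartons

Annual demand D = 717 × 240 = 172,080.
Production build-up factor (1 − d/p) = 1 − 717/2,820 = 0.7457.
Q* = √(2DS / (H(1 − d/p))) = √(2 × 172,080 × 758 / (10.4 × 0.7457)).
= √(260,873,280 / 7.7557) ≈ 5799.667.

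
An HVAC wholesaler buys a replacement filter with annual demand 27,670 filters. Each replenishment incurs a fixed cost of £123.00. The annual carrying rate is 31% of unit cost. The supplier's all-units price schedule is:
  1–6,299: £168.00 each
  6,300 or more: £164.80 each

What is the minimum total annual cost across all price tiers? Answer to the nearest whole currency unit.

Holding cost per unit per year at price C is H = 0.31·C.
Candidates are each tier's EOQ (if it falls in that tier) and each price-break quantity.
EOQ at £168.00 = 361.5 (feasible in tier 1): TC = 27,670×£168.00 + (27,670/361.5)×123 + (361.5/2)×0.31×£168.00 = £4,667,388.15.
EOQ at £164.80 = 365.0 < 6300, so use break Q=6300: TC = 27,670×£164.80 + (27,670/6300.0)×123 + (6300.0/2)×0.31×£164.80 = £4,721,483.42.
Lowest total cost among the candidates is at Q = 361.5.

TC* ≈ £4,667,388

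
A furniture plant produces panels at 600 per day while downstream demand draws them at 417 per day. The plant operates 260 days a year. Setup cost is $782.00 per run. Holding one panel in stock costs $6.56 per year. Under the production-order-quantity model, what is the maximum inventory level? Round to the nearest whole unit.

I_max ≈ 2,808 panels

Annual demand D = 417 × 260 = 108,420.
Production build-up factor (1 − d/p) = 1 − 417/600 = 0.3050.
Q* = √(2DS / (H(1 − d/p))) = √(2 × 108,420 × 782 / (6.56 × 0.3050)).
= √(169,568,880 / 2.0008) ≈ 9206.006.
Maximum inventory = Q*(1 − d/p) = 9206.006 × 0.3050 ≈ 2807.832.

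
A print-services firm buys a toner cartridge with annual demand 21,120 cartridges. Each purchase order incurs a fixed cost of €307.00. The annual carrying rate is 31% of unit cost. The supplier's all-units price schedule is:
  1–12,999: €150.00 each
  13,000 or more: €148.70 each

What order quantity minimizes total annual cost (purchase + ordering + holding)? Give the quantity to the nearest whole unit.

Holding cost per unit per year at price C is H = 0.31·C.
For each price level, check whether its EOQ is feasible; otherwise the best quantity at that price is the breakpoint.
EOQ at €150.00 = 528.1 (feasible in tier 1): TC = 21,120×€150.00 + (21,120/528.1)×307 + (528.1/2)×0.31×€150.00 = €3,192,556.00.
EOQ at €148.70 = 530.4 < 13000, so use break Q=13000: TC = 21,120×€148.70 + (21,120/13000.0)×307 + (13000.0/2)×0.31×€148.70 = €3,440,673.26.
Lowest total cost is €3,192,556.00 at Q = 528.1.

Q* ≈ 528 cartridges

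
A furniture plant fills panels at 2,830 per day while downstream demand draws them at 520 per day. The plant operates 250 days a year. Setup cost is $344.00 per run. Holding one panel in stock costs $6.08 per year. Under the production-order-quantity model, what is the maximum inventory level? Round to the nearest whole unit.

I_max ≈ 3,465 panels

Annual demand D = 520 × 250 = 130,000.
Production build-up factor (1 − d/p) = 1 − 520/2,830 = 0.8163.
Q* = √(2DS / (H(1 − d/p))) = √(2 × 130,000 × 344 / (6.08 × 0.8163)).
= √(89,440,000 / 4.9628) ≈ 4245.231.
Maximum inventory = Q*(1 − d/p) = 4245.231 × 0.8163 ≈ 3465.189.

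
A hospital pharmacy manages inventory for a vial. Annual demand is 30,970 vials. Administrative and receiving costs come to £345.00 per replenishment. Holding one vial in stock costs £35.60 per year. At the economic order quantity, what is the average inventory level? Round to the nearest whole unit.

The optimal lot size = √(2DS/H) = √(2 × 30,970 × 345 / 35.6) ≈ 774.77.
Average inventory = Q*/2 ≈ 774.77 / 2 = 387.383.

Average inventory ≈ 387 vials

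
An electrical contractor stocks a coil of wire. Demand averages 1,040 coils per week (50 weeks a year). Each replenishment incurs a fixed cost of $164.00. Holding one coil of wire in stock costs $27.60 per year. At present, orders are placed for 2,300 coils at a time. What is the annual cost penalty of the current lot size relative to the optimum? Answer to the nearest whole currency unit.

Extra cost ≈ $13,751 per year

Annual demand D = 1,040 × 50 = 52,000.
EOQ = √(2DS/H) = √(2 × 52,000 × 164 / 27.6) ≈ 786.11.
Cost at Q* = (D/Q*)S + (Q*/2)H = √(2DSH) ≈ $21,696.67.
Cost at Q = 2,300: (52,000/2,300)×164 + (2,300/2)×27.6 = $3,707.83 + $31,740.00 = $35,447.83.
Excess = $35,447.83 − $21,696.67 = $13,751.15.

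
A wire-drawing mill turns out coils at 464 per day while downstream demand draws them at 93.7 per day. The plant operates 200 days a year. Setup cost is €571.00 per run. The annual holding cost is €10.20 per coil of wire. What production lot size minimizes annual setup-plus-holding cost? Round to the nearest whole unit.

Q* ≈ 1,621 coils

Annual demand D = 93.7 × 200 = 18,740.
Production build-up factor (1 − d/p) = 1 − 93.7/464 = 0.7981.
Q* = √(2DS / (H(1 − d/p))) = √(2 × 18,740 × 571 / (10.2 × 0.7981)).
= √(21,401,080 / 8.1402) ≈ 1621.436.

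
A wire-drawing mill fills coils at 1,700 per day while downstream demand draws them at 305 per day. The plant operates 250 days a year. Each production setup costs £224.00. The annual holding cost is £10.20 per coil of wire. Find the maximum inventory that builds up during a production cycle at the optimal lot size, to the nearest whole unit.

Annual demand D = 305 × 250 = 76,250.
Production build-up factor (1 − d/p) = 1 − 305/1,700 = 0.8206.
Q* = √(2DS / (H(1 − d/p))) = √(2 × 76,250 × 224 / (10.2 × 0.8206)).
= √(34,160,000 / 8.37) ≈ 2020.209.
Maximum inventory = Q*(1 − d/p) = 2020.209 × 0.8206 ≈ 1657.759.

I_max ≈ 1,658 coils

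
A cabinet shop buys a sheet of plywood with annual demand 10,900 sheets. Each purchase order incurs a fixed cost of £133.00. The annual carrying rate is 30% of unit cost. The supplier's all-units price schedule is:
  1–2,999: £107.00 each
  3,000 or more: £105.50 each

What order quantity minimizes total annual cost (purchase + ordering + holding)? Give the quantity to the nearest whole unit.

Holding cost per unit per year at price C is H = 0.30·C.
Candidates are each tier's EOQ (if it falls in that tier) and each price-break quantity.
EOQ at £107.00 = 300.5 (feasible in tier 1): TC = 10,900×£107.00 + (10,900/300.5)×133 + (300.5/2)×0.30×£107.00 = £1,175,947.32.
EOQ at £105.50 = 302.7 < 3000, so use break Q=3000: TC = 10,900×£105.50 + (10,900/3000.0)×133 + (3000.0/2)×0.30×£105.50 = £1,197,908.23.
Lowest total cost is £1,175,947.32 at Q = 300.5.

Q* ≈ 301 sheets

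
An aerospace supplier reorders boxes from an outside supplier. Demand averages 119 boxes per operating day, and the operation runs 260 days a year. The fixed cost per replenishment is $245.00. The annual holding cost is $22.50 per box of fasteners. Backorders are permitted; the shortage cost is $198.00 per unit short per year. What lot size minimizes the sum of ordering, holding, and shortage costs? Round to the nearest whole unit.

Q* ≈ 866 boxes

Annual demand D = 119 × 260 = 30,940.
With planned backorders, Q* = √(2DS/H) · √((H+B)/B).
√(2DS/H) = √(2 × 30,940 × 245 / 22.5) = 820.856.
√((H+B)/B) = √((22.5+198)/198) = 1.0553.
Q* ≈ 866.241.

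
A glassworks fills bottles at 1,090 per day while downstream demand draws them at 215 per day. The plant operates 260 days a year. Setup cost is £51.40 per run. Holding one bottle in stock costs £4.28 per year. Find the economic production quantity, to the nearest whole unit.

Annual demand D = 215 × 260 = 55,900.
Production build-up factor (1 − d/p) = 1 − 215/1,090 = 0.8028.
Q* = √(2DS / (H(1 − d/p))) = √(2 × 55,900 × 51.4 / (4.28 × 0.8028)).
= √(5,746,520 / 3.4358) ≈ 1293.272.

Q* ≈ 1,293 bottles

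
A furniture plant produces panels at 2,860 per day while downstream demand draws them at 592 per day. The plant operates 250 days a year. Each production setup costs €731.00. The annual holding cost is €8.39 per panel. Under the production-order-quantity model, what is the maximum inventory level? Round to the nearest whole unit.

Annual demand D = 592 × 250 = 148,000.
Production build-up factor (1 − d/p) = 1 − 592/2,860 = 0.7930.
Q* = √(2DS / (H(1 − d/p))) = √(2 × 148,000 × 731 / (8.39 × 0.7930)).
= √(216,376,000 / 6.6533) ≈ 5702.759.
Maximum inventory = Q*(1 − d/p) = 5702.759 × 0.7930 ≈ 4522.328.

I_max ≈ 4,522 panels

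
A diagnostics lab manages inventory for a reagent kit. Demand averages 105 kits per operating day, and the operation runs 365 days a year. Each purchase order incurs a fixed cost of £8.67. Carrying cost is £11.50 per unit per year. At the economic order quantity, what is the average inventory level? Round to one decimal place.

Annual demand D = 105 × 365 = 38,325.
The optimal lot size = √(2DS/H) = √(2 × 38,325 × 8.67 / 11.5) ≈ 240.39.
Average inventory = Q*/2 ≈ 240.39 / 2 = 120.195.

Average inventory ≈ 120.2 kits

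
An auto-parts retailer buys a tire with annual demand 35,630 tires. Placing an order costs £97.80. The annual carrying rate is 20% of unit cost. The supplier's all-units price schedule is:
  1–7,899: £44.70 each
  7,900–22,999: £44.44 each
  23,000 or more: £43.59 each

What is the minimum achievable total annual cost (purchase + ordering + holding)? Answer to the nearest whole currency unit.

TC* ≈ £1,600,554

Holding cost per unit per year at price C is H = 0.20·C.
Candidates are each tier's EOQ (if it falls in that tier) and each price-break quantity.
EOQ at £44.70 = 882.9 (feasible in tier 1): TC = 35,630×£44.70 + (35,630/882.9)×97.8 + (882.9/2)×0.20×£44.70 = £1,600,554.35.
EOQ at £44.44 = 885.5 < 7900, so use break Q=7900: TC = 35,630×£44.44 + (35,630/7900.0)×97.8 + (7900.0/2)×0.20×£44.44 = £1,618,945.89.
EOQ at £43.59 = 894.1 < 23000, so use break Q=23000: TC = 35,630×£43.59 + (35,630/23000.0)×97.8 + (23000.0/2)×0.20×£43.59 = £1,653,520.20.
Lowest total cost among the candidates is at Q = 882.9.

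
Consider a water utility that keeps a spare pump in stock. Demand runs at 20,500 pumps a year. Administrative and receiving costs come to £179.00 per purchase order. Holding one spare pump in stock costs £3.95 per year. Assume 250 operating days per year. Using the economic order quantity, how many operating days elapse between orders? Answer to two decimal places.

EOQ = √(2DS/H) = √(2 × 20,500 × 179 / 3.95) ≈ 1363.08.
Cycle time = Q*/D × 250 = 1363.08 / 20,500 × 250 ≈ 16.623 days.

T ≈ 16.62 days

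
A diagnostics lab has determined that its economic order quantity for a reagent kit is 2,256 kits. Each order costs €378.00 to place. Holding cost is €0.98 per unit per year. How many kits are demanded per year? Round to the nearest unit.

The basic EOQ model gives Q* = √(2DS/H); rearrange for the unknown.
From Q* = √(2DS/H): D = Q*²H / (2S) = 2,256² × 0.98 / (2 × 378) = 6597.547.

D ≈ 6,598 kits per year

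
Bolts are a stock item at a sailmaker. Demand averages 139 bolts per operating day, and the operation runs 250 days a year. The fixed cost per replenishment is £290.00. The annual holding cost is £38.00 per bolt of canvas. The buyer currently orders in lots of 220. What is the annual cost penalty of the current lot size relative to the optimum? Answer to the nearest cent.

Annual demand D = 139 × 250 = 34,750.
EOQ = √(2DS/H) = √(2 × 34,750 × 290 / 38) ≈ 728.28.
Cost at Q* = (D/Q*)S + (Q*/2)H = √(2DSH) ≈ £27,674.72.
Cost at Q = 220: (34,750/220)×290 + (220/2)×38 = £45,806.82 + £4,180.00 = £49,986.82.
Excess = £49,986.82 − £27,674.72 = £22,312.10.

Extra cost ≈ £22,312.10 per year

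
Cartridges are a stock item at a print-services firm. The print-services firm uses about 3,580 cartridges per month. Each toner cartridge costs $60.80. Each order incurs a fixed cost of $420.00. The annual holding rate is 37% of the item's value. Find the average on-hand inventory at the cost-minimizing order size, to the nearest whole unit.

Annual demand D = 3,580 × 12 = 42,960.
Holding cost H = 0.37 × $60.80 = $22.4960 per unit per year.
EOQ = √(2DS/H) = √(2 × 42,960 × 420 / 22.496) ≈ 1266.54.
Average inventory = Q*/2 ≈ 1266.54 / 2 = 633.270.

Average inventory ≈ 633 cartridges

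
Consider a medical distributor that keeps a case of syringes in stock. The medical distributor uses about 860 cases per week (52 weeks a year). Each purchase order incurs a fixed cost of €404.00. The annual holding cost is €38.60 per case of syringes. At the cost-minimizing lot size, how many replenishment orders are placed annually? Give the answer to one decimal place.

N ≈ 46.2 orders per year

Annual demand D = 860 × 52 = 44,720.
The optimal lot size = √(2DS/H) = √(2 × 44,720 × 404 / 38.6) ≈ 967.53.
Orders per year = D / Q* = 44,720 / 967.53 ≈ 46.221.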